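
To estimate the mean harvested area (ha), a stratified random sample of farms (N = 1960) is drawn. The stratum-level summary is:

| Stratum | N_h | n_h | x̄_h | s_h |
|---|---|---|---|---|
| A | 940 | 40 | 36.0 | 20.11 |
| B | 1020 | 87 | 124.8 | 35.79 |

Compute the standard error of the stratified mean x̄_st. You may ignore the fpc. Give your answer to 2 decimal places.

SE(x̄_st) ≈ 2.51

V̂(x̄_st) = Σ W_h² s_h²/n_h, with W_h = N_h/N and N = 1960:
  stratum A: (940/1960)²·20.11²/40 = 2.32545
  stratum B: (1020/1960)²·35.79²/87 = 3.98742
V̂(x̄_st) = 6.31288
SE(x̄_st) = √6.31288 = 2.51254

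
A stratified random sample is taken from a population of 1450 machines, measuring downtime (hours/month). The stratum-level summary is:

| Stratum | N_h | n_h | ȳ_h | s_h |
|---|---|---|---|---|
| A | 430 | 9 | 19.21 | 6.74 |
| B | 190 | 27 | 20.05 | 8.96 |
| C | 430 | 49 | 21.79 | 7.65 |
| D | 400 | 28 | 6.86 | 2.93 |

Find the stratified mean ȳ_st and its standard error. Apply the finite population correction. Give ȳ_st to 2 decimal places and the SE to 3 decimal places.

ȳ_st ≈ 16.68, SE ≈ 0.770

ȳ_st = Σ W_h ȳ_h = (430·19.21 + 190·20.05 + 430·21.79 + 400·6.86)/1450 = 16.67828
V̂(ȳ_st) = Σ W_h² (1 − n_h/N_h) s_h²/n_h, with W_h = N_h/N and N = 1450:
  stratum A: (430/1450)²·(1 − 9/430)·6.74²/9 = 0.434602
  stratum B: (190/1450)²·(1 − 27/190)·8.96²/27 = 0.0437983
  stratum C: (430/1450)²·(1 − 49/430)·7.65²/49 = 0.0930645
  stratum D: (400/1450)²·(1 − 28/400)·2.93²/28 = 0.0216992
V̂(ȳ_st) = 0.593164
SE(ȳ_st) = √0.593164 = 0.770172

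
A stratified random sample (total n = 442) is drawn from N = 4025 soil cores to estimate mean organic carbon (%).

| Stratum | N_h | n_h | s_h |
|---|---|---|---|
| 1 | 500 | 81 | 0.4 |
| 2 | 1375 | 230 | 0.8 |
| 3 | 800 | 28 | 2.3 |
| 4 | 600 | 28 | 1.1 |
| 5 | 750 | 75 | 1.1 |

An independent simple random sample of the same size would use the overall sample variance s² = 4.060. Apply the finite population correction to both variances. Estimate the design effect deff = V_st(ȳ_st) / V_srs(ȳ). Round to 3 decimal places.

deff ≈ 1.091

V̂(ȳ_st) = Σ W_h² (1 − n_h/N_h) s_h²/n_h, with W_h = N_h/N and N = 4025:
  stratum 1: (500/4025)²·(1 − 81/500)·0.4²/81 = 2.55439e-05
  stratum 2: (1375/4025)²·(1 − 230/1375)·0.8²/230 = 0.000270414
  stratum 3: (800/4025)²·(1 − 28/800)·2.3²/28 = 0.00720233
  stratum 4: (600/4025)²·(1 − 28/600)·1.1²/28 = 0.000915467
  stratum 5: (750/4025)²·(1 − 75/750)·1.1²/75 = 0.000504147
V_st = 0.0089179
V_srs = (1 − 442/4025)·4.060/442 = 0.00817682
deff = V_st / V_srs = 0.0089179/0.00817682 = 1.0906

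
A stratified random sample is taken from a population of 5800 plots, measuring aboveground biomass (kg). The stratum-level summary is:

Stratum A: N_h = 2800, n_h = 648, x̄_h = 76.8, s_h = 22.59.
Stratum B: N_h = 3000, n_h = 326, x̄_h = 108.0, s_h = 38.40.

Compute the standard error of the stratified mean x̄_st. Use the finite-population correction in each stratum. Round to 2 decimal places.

V̂(x̄_st) = Σ W_h² (1 − n_h/N_h) s_h²/n_h, with W_h = N_h/N and N = 5800:
  stratum A: (2800/5800)²·(1 − 648/2800)·22.59²/648 = 0.141059
  stratum B: (3000/5800)²·(1 − 326/3000)·38.40²/326 = 1.07863
V̂(x̄_st) = 1.21969
SE(x̄_st) = √1.21969 = 1.10439

SE(x̄_st) ≈ 1.10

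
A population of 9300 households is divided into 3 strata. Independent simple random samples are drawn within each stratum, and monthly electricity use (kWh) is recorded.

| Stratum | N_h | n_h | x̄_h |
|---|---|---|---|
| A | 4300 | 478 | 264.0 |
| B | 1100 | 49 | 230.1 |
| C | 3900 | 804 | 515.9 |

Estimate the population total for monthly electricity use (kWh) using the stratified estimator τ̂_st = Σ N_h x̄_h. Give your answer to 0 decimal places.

τ̂_st ≈ 3400320

τ̂_st = Σ N_h x̄_h = 4300·264.0 + 1100·230.1 + 3900·515.9 = 3400320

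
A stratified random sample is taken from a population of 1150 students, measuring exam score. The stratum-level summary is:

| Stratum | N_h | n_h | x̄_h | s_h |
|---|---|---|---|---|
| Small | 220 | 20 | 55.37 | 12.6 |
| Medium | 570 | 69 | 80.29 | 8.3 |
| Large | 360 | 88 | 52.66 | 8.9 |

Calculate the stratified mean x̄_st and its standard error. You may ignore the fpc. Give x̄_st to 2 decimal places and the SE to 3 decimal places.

x̄_st ≈ 66.87, SE ≈ 0.790

x̄_st = Σ W_h x̄_h = (220·55.37 + 570·80.29 + 360·52.66)/1150 = 66.87330
V̂(x̄_st) = Σ W_h² s_h²/n_h, with W_h = N_h/N and N = 1150:
  stratum Small: (220/1150)²·12.6²/20 = 0.29051
  stratum Medium: (570/1150)²·8.3²/69 = 0.245279
  stratum Large: (360/1150)²·8.9²/88 = 0.0882077
V̂(x̄_st) = 0.623997
SE(x̄_st) = √0.623997 = 0.789935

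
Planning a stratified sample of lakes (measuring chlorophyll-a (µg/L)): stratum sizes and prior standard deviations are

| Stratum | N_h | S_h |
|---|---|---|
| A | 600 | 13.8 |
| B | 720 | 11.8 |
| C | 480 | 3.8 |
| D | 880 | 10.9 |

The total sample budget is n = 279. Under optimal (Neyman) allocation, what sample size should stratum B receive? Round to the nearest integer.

84

Neyman allocation: n_h = n · N_h S_h / Σ N_i S_i, with n = 279.
  stratum A: N_h·S_h = 600·13.8 = 8280.00
  stratum B: N_h·S_h = 720·11.8 = 8496.00
  stratum C: N_h·S_h = 480·3.8 = 1824.00
  stratum D: N_h·S_h = 880·10.9 = 9592.00
Σ N_h S_h = 28192.00
n for stratum B = 279·8496.00/28192.00 = 84.080 → 84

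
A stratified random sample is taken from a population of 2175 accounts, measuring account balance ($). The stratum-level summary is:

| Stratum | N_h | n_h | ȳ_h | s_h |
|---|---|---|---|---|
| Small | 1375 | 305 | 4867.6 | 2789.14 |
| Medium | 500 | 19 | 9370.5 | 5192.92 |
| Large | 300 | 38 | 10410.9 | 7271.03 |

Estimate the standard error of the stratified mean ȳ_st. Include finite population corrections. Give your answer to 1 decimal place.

V̂(ȳ_st) = Σ W_h² (1 − n_h/N_h) s_h²/n_h, with W_h = N_h/N and N = 2175:
  stratum Small: (1375/2175)²·(1 − 305/1375)·2789.14²/305 = 7932.48
  stratum Medium: (500/2175)²·(1 − 19/500)·5192.92²/19 = 72155
  stratum Large: (300/2175)²·(1 − 38/300)·7271.03²/38 = 23116
V̂(ȳ_st) = 103203
SE(ȳ_st) = √103203 = 321.253

SE(ȳ_st) ≈ 321.3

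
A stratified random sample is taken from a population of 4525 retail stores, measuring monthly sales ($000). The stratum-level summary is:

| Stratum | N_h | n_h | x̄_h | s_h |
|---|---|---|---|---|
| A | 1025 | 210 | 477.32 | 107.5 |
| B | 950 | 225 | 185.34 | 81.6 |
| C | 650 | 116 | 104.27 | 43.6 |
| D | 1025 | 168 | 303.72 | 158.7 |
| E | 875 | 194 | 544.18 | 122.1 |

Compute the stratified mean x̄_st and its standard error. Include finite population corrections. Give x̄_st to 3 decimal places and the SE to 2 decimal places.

x̄_st = Σ W_h x̄_h = (1025·477.32 + 950·185.34 + 650·104.27 + 1025·303.72 + 875·544.18)/4525 = 336.03801
V̂(x̄_st) = Σ W_h² (1 − n_h/N_h) s_h²/n_h, with W_h = N_h/N and N = 4525:
  stratum A: (1025/4525)²·(1 − 210/1025)·107.5²/210 = 2.24513
  stratum B: (950/4525)²·(1 − 225/950)·81.6²/225 = 0.995456
  stratum C: (650/4525)²·(1 − 116/650)·43.6²/116 = 0.2778
  stratum D: (1025/4525)²·(1 − 168/1025)·158.7²/168 = 6.4315
  stratum E: (875/4525)²·(1 − 194/875)·122.1²/194 = 2.23639
V̂(x̄_st) = 12.1863
SE(x̄_st) = √12.1863 = 3.49088

x̄_st ≈ 336.038, SE ≈ 3.49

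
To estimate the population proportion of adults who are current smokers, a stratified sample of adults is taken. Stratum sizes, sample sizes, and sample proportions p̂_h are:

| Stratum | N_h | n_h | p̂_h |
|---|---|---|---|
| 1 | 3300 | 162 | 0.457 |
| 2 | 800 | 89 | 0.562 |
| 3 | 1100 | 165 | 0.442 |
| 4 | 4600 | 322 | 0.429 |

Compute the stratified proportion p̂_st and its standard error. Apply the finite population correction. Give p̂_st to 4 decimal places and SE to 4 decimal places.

N = 9800; stratum weights W_h = N_h/N.
p̂_st = Σ W_h p̂_h = (3300·0.457 + 800·0.562 + 1100·0.442 + 4600·0.429)/9800 = 0.45074
V̂(p̂_st) = Σ W_h² (1 − n_h/N_h) p̂_h(1−p̂_h)/(n_h−1):
  stratum 1: (3300/9800)²·(1 − 162/3300)·0.457·0.543/161 = 0.00016619
  stratum 2: (800/9800)²·(1 − 89/800)·0.562·0.438/88 = 1.65667e-05
  stratum 3: (1100/9800)²·(1 − 165/1100)·0.442·0.558/164 = 1.61051e-05
  stratum 4: (4600/9800)²·(1 − 322/4600)·0.429·0.571/321 = 0.000156363
V̂(p̂_st) = 0.000355225; SE = √V̂ = 0.0188474

p̂_st ≈ 0.4507, SE ≈ 0.0188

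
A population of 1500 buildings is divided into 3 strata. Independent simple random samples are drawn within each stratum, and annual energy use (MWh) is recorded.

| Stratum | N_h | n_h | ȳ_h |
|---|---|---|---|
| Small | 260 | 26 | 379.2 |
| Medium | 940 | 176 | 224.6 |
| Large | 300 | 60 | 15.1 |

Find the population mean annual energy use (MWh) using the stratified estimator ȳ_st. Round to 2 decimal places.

N = Σ N_h = 1500. Stratum weights W_h = N_h/N.
ȳ_st = (260·379.2 + 940·224.6 + 300·15.1) / 1500 = 209.4973

ȳ_st ≈ 209.50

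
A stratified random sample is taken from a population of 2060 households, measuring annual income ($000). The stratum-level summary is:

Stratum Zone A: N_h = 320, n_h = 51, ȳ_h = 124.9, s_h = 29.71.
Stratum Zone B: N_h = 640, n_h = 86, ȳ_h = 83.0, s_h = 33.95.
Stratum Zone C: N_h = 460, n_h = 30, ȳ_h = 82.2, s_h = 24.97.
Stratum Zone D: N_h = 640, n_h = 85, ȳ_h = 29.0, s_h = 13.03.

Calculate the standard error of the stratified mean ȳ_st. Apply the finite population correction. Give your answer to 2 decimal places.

V̂(ȳ_st) = Σ W_h² (1 − n_h/N_h) s_h²/n_h, with W_h = N_h/N and N = 2060:
  stratum Zone A: (320/2060)²·(1 − 51/320)·29.71²/51 = 0.351077
  stratum Zone B: (640/2060)²·(1 − 86/640)·33.95²/86 = 1.11979
  stratum Zone C: (460/2060)²·(1 − 30/460)·24.97²/30 = 0.968741
  stratum Zone D: (640/2060)²·(1 − 85/640)·13.03²/85 = 0.167189
V̂(ȳ_st) = 2.6068
SE(ȳ_st) = √2.6068 = 1.61456

SE(ȳ_st) ≈ 1.61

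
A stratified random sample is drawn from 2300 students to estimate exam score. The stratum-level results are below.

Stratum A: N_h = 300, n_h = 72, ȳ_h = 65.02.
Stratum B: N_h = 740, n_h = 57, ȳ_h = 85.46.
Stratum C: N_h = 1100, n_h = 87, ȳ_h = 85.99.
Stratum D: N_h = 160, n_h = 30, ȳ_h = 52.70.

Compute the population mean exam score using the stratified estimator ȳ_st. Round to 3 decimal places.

N = Σ N_h = 2300. Stratum weights W_h = N_h/N.
ȳ_st = (300·65.02 + 740·85.46 + 1100·85.99 + 160·52.70) / 2300 = 80.76843

ȳ_st ≈ 80.768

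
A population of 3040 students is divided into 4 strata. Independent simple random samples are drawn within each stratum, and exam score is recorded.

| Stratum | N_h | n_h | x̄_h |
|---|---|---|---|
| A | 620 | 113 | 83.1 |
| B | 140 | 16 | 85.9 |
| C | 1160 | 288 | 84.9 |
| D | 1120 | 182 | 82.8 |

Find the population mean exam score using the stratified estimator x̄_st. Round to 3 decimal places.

x̄_st ≈ 83.805

N = Σ N_h = 3040. Stratum weights W_h = N_h/N.
x̄_st = (620·83.1 + 140·85.9 + 1160·84.9 + 1120·82.8) / 3040 = 83.80526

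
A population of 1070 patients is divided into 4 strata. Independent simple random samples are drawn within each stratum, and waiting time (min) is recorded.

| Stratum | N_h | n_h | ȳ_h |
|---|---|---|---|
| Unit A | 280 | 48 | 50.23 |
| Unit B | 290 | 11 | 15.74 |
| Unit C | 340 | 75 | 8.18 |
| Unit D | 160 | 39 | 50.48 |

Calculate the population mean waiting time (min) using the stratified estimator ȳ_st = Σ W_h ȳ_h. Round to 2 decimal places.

ȳ_st ≈ 27.56

N = Σ N_h = 1070. Stratum weights W_h = N_h/N.
ȳ_st = (280·50.23 + 290·15.74 + 340·8.18 + 160·50.48) / 1070 = 27.5579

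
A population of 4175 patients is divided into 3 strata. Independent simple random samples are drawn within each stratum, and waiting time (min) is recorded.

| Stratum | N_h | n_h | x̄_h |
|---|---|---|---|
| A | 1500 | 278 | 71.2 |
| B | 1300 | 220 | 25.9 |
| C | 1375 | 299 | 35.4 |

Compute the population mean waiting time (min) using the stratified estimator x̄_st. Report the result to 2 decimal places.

x̄_st ≈ 45.30

N = Σ N_h = 4175. Stratum weights W_h = N_h/N.
x̄_st = (1500·71.2 + 1300·25.9 + 1375·35.4) / 4175 = 45.3042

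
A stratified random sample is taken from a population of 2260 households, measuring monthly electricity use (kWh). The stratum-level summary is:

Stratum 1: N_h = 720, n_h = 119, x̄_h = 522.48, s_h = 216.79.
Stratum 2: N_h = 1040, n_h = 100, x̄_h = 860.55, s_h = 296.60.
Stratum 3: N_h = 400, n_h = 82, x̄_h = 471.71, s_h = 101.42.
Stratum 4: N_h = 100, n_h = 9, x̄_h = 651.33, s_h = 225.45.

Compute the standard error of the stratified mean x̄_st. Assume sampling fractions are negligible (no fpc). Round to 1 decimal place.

V̂(x̄_st) = Σ W_h² s_h²/n_h, with W_h = N_h/N and N = 2260:
  stratum 1: (720/2260)²·216.79²/119 = 40.0848
  stratum 2: (1040/2260)²·296.60²/100 = 186.291
  stratum 3: (400/2260)²·101.42²/82 = 3.92949
  stratum 4: (100/2260)²·225.45²/9 = 11.0571
V̂(x̄_st) = 241.362
SE(x̄_st) = √241.362 = 15.5358

SE(x̄_st) ≈ 15.5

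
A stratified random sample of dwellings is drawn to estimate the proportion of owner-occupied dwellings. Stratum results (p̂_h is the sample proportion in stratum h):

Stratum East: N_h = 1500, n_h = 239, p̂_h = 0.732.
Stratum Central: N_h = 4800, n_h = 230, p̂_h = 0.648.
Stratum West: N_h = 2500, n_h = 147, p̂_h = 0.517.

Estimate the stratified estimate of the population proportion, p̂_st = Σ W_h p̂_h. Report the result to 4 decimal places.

p̂_st ≈ 0.6251

N = 8800; stratum weights W_h = N_h/N.
p̂_st = Σ W_h p̂_h = (1500·0.732 + 4800·0.648 + 2500·0.517)/8800 = 0.62510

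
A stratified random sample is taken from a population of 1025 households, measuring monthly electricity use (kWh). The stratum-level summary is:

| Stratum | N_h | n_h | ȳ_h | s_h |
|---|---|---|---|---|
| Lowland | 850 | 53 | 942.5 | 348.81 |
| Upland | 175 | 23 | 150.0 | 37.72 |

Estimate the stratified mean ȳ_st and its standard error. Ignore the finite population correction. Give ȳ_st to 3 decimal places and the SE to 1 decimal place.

ȳ_st ≈ 807.195, SE ≈ 39.8

ȳ_st = Σ W_h ȳ_h = (850·942.5 + 175·150.0)/1025 = 807.19512
V̂(ȳ_st) = Σ W_h² s_h²/n_h, with W_h = N_h/N and N = 1025:
  stratum Lowland: (850/1025)²·348.81²/53 = 1578.67
  stratum Upland: (175/1025)²·37.72²/23 = 1.8032
V̂(ȳ_st) = 1580.48
SE(ȳ_st) = √1580.48 = 39.7552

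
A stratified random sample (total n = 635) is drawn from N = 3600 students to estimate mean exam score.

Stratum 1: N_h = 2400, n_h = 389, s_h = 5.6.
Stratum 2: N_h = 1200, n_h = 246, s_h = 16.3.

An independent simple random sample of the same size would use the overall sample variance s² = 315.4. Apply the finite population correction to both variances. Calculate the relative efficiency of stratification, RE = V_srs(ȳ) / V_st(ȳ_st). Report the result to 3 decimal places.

V̂(ȳ_st) = Σ W_h² (1 − n_h/N_h) s_h²/n_h, with W_h = N_h/N and N = 3600:
  stratum 1: (2400/3600)²·(1 − 389/2400)·5.6²/389 = 0.0300224
  stratum 2: (1200/3600)²·(1 − 246/1200)·16.3²/246 = 0.0954036
V_st = 0.125426
V_srs = (1 − 635/3600)·315.4/635 = 0.409082
Relative efficiency = V_srs / V_st = 0.409082/0.125426 = 3.2615

RE ≈ 3.262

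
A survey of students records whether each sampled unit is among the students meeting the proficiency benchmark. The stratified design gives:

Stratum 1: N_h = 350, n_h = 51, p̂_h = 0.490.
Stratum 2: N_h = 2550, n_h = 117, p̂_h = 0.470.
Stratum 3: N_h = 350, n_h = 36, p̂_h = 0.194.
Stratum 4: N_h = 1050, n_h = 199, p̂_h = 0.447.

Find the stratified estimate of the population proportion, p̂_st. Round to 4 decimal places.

p̂_st ≈ 0.4435

N = 4300; stratum weights W_h = N_h/N.
p̂_st = Σ W_h p̂_h = (350·0.490 + 2550·0.470 + 350·0.194 + 1050·0.447)/4300 = 0.44355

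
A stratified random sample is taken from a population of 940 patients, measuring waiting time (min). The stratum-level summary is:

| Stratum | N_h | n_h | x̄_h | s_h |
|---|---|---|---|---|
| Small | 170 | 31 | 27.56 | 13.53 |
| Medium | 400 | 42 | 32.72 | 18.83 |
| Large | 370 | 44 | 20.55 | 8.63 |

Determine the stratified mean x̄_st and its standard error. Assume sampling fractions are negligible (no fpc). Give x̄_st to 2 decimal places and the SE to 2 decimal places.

x̄_st = Σ W_h x̄_h = (170·27.56 + 400·32.72 + 370·20.55)/940 = 26.99649
V̂(x̄_st) = Σ W_h² s_h²/n_h, with W_h = N_h/N and N = 940:
  stratum Small: (170/940)²·13.53²/31 = 0.193142
  stratum Medium: (400/940)²·18.83²/42 = 1.52868
  stratum Large: (370/940)²·8.63²/44 = 0.262251
V̂(x̄_st) = 1.98407
SE(x̄_st) = √1.98407 = 1.40857

x̄_st ≈ 27.00, SE ≈ 1.41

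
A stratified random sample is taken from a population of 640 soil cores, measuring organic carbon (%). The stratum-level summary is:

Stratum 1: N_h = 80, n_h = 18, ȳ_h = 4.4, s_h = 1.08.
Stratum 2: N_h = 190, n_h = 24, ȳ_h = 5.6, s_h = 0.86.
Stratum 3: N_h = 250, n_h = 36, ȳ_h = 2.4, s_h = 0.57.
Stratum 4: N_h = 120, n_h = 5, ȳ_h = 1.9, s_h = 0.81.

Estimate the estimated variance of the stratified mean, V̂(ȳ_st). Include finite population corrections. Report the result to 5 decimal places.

V̂(ȳ_st) = Σ W_h² (1 − n_h/N_h) s_h²/n_h, with W_h = N_h/N and N = 640:
  stratum 1: (80/640)²·(1 − 18/80)·1.08²/18 = 0.000784688
  stratum 2: (190/640)²·(1 − 24/190)·0.86²/24 = 0.00237294
  stratum 3: (250/640)²·(1 − 36/250)·0.57²/36 = 0.0011788
  stratum 4: (120/640)²·(1 − 5/120)·0.81²/5 = 0.00442099
V̂(ȳ_st) = 0.00875742

V̂(ȳ_st) ≈ 0.00876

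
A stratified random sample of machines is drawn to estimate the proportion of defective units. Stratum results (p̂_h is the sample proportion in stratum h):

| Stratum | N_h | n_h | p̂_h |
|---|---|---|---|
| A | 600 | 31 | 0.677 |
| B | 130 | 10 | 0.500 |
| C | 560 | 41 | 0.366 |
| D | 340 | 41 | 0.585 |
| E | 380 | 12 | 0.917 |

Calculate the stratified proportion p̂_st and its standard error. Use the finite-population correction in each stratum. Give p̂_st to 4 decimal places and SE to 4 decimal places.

N = 2010; stratum weights W_h = N_h/N.
p̂_st = Σ W_h p̂_h = (600·0.677 + 130·0.500 + 560·0.366 + 340·0.585 + 380·0.917)/2010 = 0.60872
V̂(p̂_st) = Σ W_h² (1 − n_h/N_h) p̂_h(1−p̂_h)/(n_h−1):
  stratum A: (600/2010)²·(1 − 31/600)·0.677·0.323/30 = 0.000615944
  stratum B: (130/2010)²·(1 − 10/130)·0.500·0.500/9 = 0.000107258
  stratum C: (560/2010)²·(1 − 41/560)·0.366·0.634/40 = 0.000417324
  stratum D: (340/2010)²·(1 − 41/340)·0.585·0.415/40 = 0.000152722
  stratum E: (380/2010)²·(1 − 12/380)·0.917·0.083/11 = 0.000239494
V̂(p̂_st) = 0.00153274; SE = √V̂ = 0.0391503

p̂_st ≈ 0.6087, SE ≈ 0.0392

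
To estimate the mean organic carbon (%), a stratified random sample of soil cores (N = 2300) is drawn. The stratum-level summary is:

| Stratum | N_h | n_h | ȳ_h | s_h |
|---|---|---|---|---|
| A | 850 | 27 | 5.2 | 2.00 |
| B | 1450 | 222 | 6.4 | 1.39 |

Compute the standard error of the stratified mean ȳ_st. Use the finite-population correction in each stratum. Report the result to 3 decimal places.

SE(ȳ_st) ≈ 0.150

V̂(ȳ_st) = Σ W_h² (1 − n_h/N_h) s_h²/n_h, with W_h = N_h/N and N = 2300:
  stratum A: (850/2300)²·(1 − 27/850)·2.00²/27 = 0.0195911
  stratum B: (1450/2300)²·(1 − 222/1450)·1.39²/222 = 0.00292946
V̂(ȳ_st) = 0.0225206
SE(ȳ_st) = √0.0225206 = 0.150069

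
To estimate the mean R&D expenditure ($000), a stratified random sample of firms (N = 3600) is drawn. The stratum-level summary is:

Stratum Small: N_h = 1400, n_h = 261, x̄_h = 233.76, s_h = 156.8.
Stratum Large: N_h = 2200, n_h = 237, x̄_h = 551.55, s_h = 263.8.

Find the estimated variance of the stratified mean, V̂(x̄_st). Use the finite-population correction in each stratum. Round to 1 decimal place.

V̂(x̄_st) = Σ W_h² (1 − n_h/N_h) s_h²/n_h, with W_h = N_h/N and N = 3600:
  stratum Small: (1400/3600)²·(1 − 261/1400)·156.8²/261 = 11.5904
  stratum Large: (2200/3600)²·(1 − 237/2200)·263.8²/237 = 97.8451
V̂(x̄_st) = 109.436

V̂(x̄_st) ≈ 109.4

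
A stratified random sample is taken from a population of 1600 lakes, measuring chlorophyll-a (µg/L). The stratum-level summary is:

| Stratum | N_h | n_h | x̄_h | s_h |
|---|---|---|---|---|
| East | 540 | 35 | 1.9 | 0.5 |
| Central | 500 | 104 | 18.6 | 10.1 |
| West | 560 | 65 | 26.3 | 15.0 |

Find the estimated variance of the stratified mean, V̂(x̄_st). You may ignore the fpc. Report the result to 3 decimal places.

V̂(x̄_st) = Σ W_h² s_h²/n_h, with W_h = N_h/N and N = 1600:
  stratum East: (540/1600)²·0.5²/35 = 0.000813616
  stratum Central: (500/1600)²·10.1²/104 = 0.0957876
  stratum West: (560/1600)²·15.0²/65 = 0.424038
V̂(x̄_st) = 0.52064

V̂(x̄_st) ≈ 0.521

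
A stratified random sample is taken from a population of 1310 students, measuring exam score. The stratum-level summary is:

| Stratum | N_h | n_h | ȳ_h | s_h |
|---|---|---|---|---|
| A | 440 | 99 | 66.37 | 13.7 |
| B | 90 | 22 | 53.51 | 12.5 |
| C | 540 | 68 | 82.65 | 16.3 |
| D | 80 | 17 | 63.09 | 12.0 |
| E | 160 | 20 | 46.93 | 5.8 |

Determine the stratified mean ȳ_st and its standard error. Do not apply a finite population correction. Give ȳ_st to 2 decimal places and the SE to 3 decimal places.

ȳ_st ≈ 69.62, SE ≈ 0.984

ȳ_st = Σ W_h ȳ_h = (440·66.37 + 90·53.51 + 540·82.65 + 80·63.09 + 160·46.93)/1310 = 69.62267
V̂(ȳ_st) = Σ W_h² s_h²/n_h, with W_h = N_h/N and N = 1310:
  stratum A: (440/1310)²·13.7²/99 = 0.213879
  stratum B: (90/1310)²·12.5²/22 = 0.0335228
  stratum C: (540/1310)²·16.3²/68 = 0.663913
  stratum D: (80/1310)²·12.0²/17 = 0.0315901
  stratum E: (160/1310)²·5.8²/20 = 0.0250913
V̂(ȳ_st) = 0.967997
SE(ȳ_st) = √0.967997 = 0.983868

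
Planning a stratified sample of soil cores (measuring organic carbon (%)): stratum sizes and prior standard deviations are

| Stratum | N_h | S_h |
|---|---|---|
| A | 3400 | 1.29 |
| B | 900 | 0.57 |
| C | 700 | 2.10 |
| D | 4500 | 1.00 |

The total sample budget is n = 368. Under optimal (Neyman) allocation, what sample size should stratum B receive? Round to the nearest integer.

Neyman allocation: n_h = n · N_h S_h / Σ N_i S_i, with n = 368.
  stratum A: N_h·S_h = 3400·1.29 = 4386.00
  stratum B: N_h·S_h = 900·0.57 = 513.00
  stratum C: N_h·S_h = 700·2.10 = 1470.00
  stratum D: N_h·S_h = 4500·1.00 = 4500.00
Σ N_h S_h = 10869.00
n for stratum B = 368·513.00/10869.00 = 17.369 → 17

17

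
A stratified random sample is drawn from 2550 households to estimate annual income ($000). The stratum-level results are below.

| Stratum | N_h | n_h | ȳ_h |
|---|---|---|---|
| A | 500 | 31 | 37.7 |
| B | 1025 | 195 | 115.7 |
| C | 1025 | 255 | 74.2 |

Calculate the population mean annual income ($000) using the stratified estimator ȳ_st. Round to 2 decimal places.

ȳ_st ≈ 83.72

N = Σ N_h = 2550. Stratum weights W_h = N_h/N.
ȳ_st = (500·37.7 + 1025·115.7 + 1025·74.2) / 2550 = 83.7245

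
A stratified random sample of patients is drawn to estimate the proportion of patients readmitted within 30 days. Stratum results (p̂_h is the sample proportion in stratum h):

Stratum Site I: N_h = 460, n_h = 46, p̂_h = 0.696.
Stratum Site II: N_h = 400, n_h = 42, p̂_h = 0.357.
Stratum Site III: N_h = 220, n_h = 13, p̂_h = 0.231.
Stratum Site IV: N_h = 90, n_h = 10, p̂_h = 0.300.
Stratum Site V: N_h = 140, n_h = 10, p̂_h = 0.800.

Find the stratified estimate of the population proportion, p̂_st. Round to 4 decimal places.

N = 1310; stratum weights W_h = N_h/N.
p̂_st = Σ W_h p̂_h = (460·0.696 + 400·0.357 + 220·0.231 + 90·0.300 + 140·0.800)/1310 = 0.49831

p̂_st ≈ 0.4983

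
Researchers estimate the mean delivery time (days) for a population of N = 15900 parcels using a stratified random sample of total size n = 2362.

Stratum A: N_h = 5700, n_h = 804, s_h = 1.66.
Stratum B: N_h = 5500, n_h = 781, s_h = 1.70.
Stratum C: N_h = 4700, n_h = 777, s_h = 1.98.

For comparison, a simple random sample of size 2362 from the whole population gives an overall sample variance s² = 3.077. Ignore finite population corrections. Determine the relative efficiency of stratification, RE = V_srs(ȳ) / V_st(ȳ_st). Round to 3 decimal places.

RE ≈ 0.984

V̂(ȳ_st) = Σ W_h² s_h²/n_h, with W_h = N_h/N and N = 15900:
  stratum A: (5700/15900)²·1.66²/804 = 0.000440469
  stratum B: (5500/15900)²·1.70²/781 = 0.00044277
  stratum C: (4700/15900)²·1.98²/777 = 0.00044087
V_st = 0.00132411
V_srs = s²/n = 3.077/2362 = 0.00130271
Relative efficiency = V_srs / V_st = 0.00130271/0.00132411 = 0.9838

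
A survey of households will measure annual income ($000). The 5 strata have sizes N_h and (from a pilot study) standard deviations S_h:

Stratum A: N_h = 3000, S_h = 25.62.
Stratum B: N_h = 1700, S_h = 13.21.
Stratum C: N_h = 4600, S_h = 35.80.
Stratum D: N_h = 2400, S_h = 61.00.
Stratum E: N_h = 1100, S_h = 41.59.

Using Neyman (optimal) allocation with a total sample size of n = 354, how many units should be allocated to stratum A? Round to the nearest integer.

Neyman allocation: n_h = n · N_h S_h / Σ N_i S_i, with n = 354.
  stratum A: N_h·S_h = 3000·25.62 = 76860.00
  stratum B: N_h·S_h = 1700·13.21 = 22457.00
  stratum C: N_h·S_h = 4600·35.80 = 164680.00
  stratum D: N_h·S_h = 2400·61.00 = 146400.00
  stratum E: N_h·S_h = 1100·41.59 = 45749.00
Σ N_h S_h = 456146.00
n for stratum A = 354·76860.00/456146.00 = 59.649 → 60

60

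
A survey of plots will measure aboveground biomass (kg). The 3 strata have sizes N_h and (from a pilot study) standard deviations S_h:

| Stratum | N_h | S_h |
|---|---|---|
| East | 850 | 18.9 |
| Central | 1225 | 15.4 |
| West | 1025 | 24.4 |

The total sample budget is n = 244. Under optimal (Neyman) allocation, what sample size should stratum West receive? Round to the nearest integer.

Neyman allocation: n_h = n · N_h S_h / Σ N_i S_i, with n = 244.
  stratum East: N_h·S_h = 850·18.9 = 16065.00
  stratum Central: N_h·S_h = 1225·15.4 = 18865.00
  stratum West: N_h·S_h = 1025·24.4 = 25010.00
Σ N_h S_h = 59940.00
n for stratum West = 244·25010.00/59940.00 = 101.809 → 102

102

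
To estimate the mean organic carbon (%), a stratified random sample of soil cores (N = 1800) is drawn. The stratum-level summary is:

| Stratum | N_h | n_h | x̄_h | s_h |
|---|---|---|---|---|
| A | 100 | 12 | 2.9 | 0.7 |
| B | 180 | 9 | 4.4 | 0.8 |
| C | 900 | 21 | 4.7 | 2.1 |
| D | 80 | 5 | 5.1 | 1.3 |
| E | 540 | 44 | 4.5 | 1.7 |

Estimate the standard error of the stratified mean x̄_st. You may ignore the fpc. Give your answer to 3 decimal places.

V̂(x̄_st) = Σ W_h² s_h²/n_h, with W_h = N_h/N and N = 1800:
  stratum A: (100/1800)²·0.7²/12 = 0.000126029
  stratum B: (180/1800)²·0.8²/9 = 0.000711111
  stratum C: (900/1800)²·2.1²/21 = 0.0525
  stratum D: (80/1800)²·1.3²/5 = 0.000667654
  stratum E: (540/1800)²·1.7²/44 = 0.00591136
V̂(x̄_st) = 0.0599162
SE(x̄_st) = √0.0599162 = 0.244778

SE(x̄_st) ≈ 0.245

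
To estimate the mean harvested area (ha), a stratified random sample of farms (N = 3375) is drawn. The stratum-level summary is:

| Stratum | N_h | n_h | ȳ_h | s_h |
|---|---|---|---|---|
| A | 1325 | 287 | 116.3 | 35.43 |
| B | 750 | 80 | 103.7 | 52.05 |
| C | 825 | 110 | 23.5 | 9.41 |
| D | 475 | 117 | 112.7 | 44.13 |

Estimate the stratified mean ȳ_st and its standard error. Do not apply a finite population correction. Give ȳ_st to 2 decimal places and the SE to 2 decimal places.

ȳ_st ≈ 90.31, SE ≈ 1.65

ȳ_st = Σ W_h ȳ_h = (1325·116.3 + 750·103.7 + 825·23.5 + 475·112.7)/3375 = 90.30889
V̂(ȳ_st) = Σ W_h² s_h²/n_h, with W_h = N_h/N and N = 3375:
  stratum A: (1325/3375)²·35.43²/287 = 0.674131
  stratum B: (750/3375)²·52.05²/80 = 1.67235
  stratum C: (825/3375)²·9.41²/110 = 0.0481002
  stratum D: (475/3375)²·44.13²/117 = 0.329702
V̂(ȳ_st) = 2.72428
SE(ȳ_st) = √2.72428 = 1.65054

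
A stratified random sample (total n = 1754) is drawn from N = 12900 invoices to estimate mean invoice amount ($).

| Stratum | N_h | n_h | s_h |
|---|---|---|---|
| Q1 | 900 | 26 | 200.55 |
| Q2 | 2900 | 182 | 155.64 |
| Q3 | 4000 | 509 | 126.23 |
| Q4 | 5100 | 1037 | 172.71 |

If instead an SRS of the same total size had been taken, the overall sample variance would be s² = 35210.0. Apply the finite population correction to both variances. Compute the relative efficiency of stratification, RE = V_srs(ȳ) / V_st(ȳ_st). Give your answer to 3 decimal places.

RE ≈ 0.875

V̂(ȳ_st) = Σ W_h² (1 − n_h/N_h) s_h²/n_h, with W_h = N_h/N and N = 12900:
  stratum Q1: (900/12900)²·(1 − 26/900)·200.55²/26 = 7.31217
  stratum Q2: (2900/12900)²·(1 − 182/2900)·155.64²/182 = 6.30433
  stratum Q3: (4000/12900)²·(1 − 509/4000)·126.23²/509 = 2.62687
  stratum Q4: (5100/12900)²·(1 − 1037/5100)·172.71²/1037 = 3.58174
V_st = 19.8251
V_srs = (1 − 1754/12900)·35210.0/1754 = 17.3447
Relative efficiency = V_srs / V_st = 17.3447/19.8251 = 0.8749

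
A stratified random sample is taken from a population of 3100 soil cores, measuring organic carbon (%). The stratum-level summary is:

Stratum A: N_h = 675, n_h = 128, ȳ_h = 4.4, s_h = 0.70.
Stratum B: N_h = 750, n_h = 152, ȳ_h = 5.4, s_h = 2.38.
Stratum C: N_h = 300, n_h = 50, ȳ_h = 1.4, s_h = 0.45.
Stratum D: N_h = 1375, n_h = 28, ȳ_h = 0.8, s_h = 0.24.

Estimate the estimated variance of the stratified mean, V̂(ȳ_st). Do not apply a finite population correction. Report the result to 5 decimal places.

V̂(ȳ_st) ≈ 0.00281

V̂(ȳ_st) = Σ W_h² s_h²/n_h, with W_h = N_h/N and N = 3100:
  stratum A: (675/3100)²·0.70²/128 = 0.000181497
  stratum B: (750/3100)²·2.38²/152 = 0.00218127
  stratum C: (300/3100)²·0.45²/50 = 3.79292e-05
  stratum D: (1375/3100)²·0.24²/28 = 0.000404712
V̂(ȳ_st) = 0.00280541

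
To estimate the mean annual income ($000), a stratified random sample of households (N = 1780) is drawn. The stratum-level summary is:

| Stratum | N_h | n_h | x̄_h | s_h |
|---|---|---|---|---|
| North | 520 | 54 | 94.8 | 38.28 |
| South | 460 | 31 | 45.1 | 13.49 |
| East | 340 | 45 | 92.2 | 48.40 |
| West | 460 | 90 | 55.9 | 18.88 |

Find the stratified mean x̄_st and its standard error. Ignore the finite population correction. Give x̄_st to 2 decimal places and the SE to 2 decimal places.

x̄_st ≈ 71.41, SE ≈ 2.21

x̄_st = Σ W_h x̄_h = (520·94.8 + 460·45.1 + 340·92.2 + 460·55.9)/1780 = 71.40674
V̂(x̄_st) = Σ W_h² s_h²/n_h, with W_h = N_h/N and N = 1780:
  stratum North: (520/1780)²·38.28²/54 = 2.31588
  stratum South: (460/1780)²·13.49²/31 = 0.392047
  stratum East: (340/1780)²·48.40²/45 = 1.89931
  stratum West: (460/1780)²·18.88²/90 = 0.264507
V̂(x̄_st) = 4.87175
SE(x̄_st) = √4.87175 = 2.2072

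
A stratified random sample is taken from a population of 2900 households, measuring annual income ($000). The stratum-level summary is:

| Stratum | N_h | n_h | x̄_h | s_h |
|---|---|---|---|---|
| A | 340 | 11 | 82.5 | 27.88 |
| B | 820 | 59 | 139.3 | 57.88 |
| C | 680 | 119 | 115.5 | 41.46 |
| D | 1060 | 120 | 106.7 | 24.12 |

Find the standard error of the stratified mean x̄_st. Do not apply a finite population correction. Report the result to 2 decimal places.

V̂(x̄_st) = Σ W_h² s_h²/n_h, with W_h = N_h/N and N = 2900:
  stratum A: (340/2900)²·27.88²/11 = 0.971303
  stratum B: (820/2900)²·57.88²/59 = 4.5398
  stratum C: (680/2900)²·41.46²/119 = 0.794207
  stratum D: (1060/2900)²·24.12²/120 = 0.647723
V̂(x̄_st) = 6.95303
SE(x̄_st) = √6.95303 = 2.63686

SE(x̄_st) ≈ 2.64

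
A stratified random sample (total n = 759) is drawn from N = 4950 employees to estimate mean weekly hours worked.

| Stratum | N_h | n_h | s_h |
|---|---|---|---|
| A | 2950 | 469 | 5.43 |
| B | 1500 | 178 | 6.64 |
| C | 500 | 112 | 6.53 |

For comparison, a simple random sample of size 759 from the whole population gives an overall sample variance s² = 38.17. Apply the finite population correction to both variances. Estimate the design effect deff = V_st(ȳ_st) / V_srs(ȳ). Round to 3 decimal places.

deff ≈ 0.983

V̂(ȳ_st) = Σ W_h² (1 − n_h/N_h) s_h²/n_h, with W_h = N_h/N and N = 4950:
  stratum A: (2950/4950)²·(1 − 469/2950)·5.43²/469 = 0.0187787
  stratum B: (1500/4950)²·(1 − 178/1500)·6.64²/178 = 0.020046
  stratum C: (500/4950)²·(1 − 112/500)·6.53²/112 = 0.00301439
V_st = 0.0418391
V_srs = (1 − 759/4950)·38.17/759 = 0.0425787
deff = V_st / V_srs = 0.0418391/0.0425787 = 0.9826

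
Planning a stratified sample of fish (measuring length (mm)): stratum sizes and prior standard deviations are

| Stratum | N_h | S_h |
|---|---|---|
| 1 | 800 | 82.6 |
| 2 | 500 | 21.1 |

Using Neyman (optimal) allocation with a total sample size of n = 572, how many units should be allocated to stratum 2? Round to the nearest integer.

79

Neyman allocation: n_h = n · N_h S_h / Σ N_i S_i, with n = 572.
  stratum 1: N_h·S_h = 800·82.6 = 66080.00
  stratum 2: N_h·S_h = 500·21.1 = 10550.00
Σ N_h S_h = 76630.00
n for stratum 2 = 572·10550.00/76630.00 = 78.750 → 79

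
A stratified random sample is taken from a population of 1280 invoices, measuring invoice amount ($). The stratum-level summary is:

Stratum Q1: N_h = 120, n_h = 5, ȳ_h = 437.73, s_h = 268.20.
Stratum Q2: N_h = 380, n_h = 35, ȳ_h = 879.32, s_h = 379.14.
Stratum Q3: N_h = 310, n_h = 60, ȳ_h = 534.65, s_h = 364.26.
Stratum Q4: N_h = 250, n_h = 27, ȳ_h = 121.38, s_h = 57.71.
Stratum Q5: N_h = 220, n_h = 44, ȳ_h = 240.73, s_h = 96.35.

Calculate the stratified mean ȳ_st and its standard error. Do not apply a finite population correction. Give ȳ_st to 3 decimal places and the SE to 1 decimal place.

ȳ_st = Σ W_h ȳ_h = (120·437.73 + 380·879.32 + 310·534.65 + 250·121.38 + 220·240.73)/1280 = 496.65336
V̂(ȳ_st) = Σ W_h² s_h²/n_h, with W_h = N_h/N and N = 1280:
  stratum Q1: (120/1280)²·268.20²/5 = 126.442
  stratum Q2: (380/1280)²·379.14²/35 = 361.975
  stratum Q3: (310/1280)²·364.26²/60 = 129.711
  stratum Q4: (250/1280)²·57.71²/27 = 4.70542
  stratum Q5: (220/1280)²·96.35²/44 = 6.2327
V̂(ȳ_st) = 629.065
SE(ȳ_st) = √629.065 = 25.0812

ȳ_st ≈ 496.653, SE ≈ 25.1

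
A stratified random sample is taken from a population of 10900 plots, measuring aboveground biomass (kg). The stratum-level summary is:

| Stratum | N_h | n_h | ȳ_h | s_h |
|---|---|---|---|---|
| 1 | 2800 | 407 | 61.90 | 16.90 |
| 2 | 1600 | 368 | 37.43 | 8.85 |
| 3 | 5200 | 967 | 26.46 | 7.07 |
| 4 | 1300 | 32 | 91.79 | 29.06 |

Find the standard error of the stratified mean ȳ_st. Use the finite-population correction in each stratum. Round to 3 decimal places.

V̂(ȳ_st) = Σ W_h² (1 − n_h/N_h) s_h²/n_h, with W_h = N_h/N and N = 10900:
  stratum 1: (2800/10900)²·(1 − 407/2800)·16.90²/407 = 0.0395755
  stratum 2: (1600/10900)²·(1 − 368/1600)·8.85²/368 = 0.00353115
  stratum 3: (5200/10900)²·(1 − 967/5200)·7.07²/967 = 0.00957659
  stratum 4: (1300/10900)²·(1 − 32/1300)·29.06²/32 = 0.366143
V̂(ȳ_st) = 0.418826
SE(ȳ_st) = √0.418826 = 0.647168

SE(ȳ_st) ≈ 0.647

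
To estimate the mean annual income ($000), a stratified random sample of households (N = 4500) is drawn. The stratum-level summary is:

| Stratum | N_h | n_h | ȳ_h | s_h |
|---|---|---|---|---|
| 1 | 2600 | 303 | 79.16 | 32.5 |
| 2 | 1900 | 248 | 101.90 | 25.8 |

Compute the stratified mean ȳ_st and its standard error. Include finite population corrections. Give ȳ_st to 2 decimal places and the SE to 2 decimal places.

ȳ_st ≈ 88.76, SE ≈ 1.20

ȳ_st = Σ W_h ȳ_h = (2600·79.16 + 1900·101.90)/4500 = 88.76133
V̂(ȳ_st) = Σ W_h² (1 − n_h/N_h) s_h²/n_h, with W_h = N_h/N and N = 4500:
  stratum 1: (2600/4500)²·(1 − 303/2600)·32.5²/303 = 1.0281
  stratum 2: (1900/4500)²·(1 − 248/1900)·25.8²/248 = 0.416032
V̂(ȳ_st) = 1.44413
SE(ȳ_st) = √1.44413 = 1.20172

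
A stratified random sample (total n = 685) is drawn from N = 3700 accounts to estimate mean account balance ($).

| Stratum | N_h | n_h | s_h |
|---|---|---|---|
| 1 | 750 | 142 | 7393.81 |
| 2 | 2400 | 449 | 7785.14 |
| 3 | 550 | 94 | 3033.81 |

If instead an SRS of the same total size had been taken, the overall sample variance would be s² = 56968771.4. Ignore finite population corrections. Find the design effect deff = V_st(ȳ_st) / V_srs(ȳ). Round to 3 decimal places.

V̂(ȳ_st) = Σ W_h² s_h²/n_h, with W_h = N_h/N and N = 3700:
  stratum 1: (750/3700)²·7393.81²/142 = 15818.6
  stratum 2: (2400/3700)²·7785.14²/449 = 56794.4
  stratum 3: (550/3700)²·3033.81²/94 = 2163.57
V_st = 74776.5
V_srs = s²/n = 56968771.4/685 = 83166.1
deff = V_st / V_srs = 74776.5/83166.1 = 0.8991

deff ≈ 0.899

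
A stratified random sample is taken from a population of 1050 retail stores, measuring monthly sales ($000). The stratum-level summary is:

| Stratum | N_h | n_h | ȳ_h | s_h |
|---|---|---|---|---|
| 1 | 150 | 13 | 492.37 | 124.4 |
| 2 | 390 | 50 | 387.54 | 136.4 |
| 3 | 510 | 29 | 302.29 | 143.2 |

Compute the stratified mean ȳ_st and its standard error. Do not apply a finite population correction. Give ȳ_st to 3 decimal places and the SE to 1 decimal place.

ȳ_st = Σ W_h ȳ_h = (150·492.37 + 390·387.54 + 510·302.29)/1050 = 361.10857
V̂(ȳ_st) = Σ W_h² s_h²/n_h, with W_h = N_h/N and N = 1050:
  stratum 1: (150/1050)²·124.4²/13 = 24.2941
  stratum 2: (390/1050)²·136.4²/50 = 51.3345
  stratum 3: (510/1050)²·143.2²/29 = 166.821
V̂(ȳ_st) = 242.449
SE(ȳ_st) = √242.449 = 15.5708

ȳ_st ≈ 361.109, SE ≈ 15.6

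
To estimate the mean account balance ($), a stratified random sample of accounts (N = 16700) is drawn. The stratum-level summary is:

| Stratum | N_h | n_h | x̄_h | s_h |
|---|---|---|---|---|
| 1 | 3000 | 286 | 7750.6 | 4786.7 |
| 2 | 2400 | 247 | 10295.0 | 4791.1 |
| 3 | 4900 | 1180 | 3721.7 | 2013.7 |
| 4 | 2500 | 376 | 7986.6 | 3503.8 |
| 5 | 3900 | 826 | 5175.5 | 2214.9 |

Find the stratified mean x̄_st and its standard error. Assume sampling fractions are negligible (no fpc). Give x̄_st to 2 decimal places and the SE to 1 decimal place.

x̄_st ≈ 6368.09, SE ≈ 76.5

x̄_st = Σ W_h x̄_h = (3000·7750.6 + 2400·10295.0 + 4900·3721.7 + 2500·7986.6 + 3900·5175.5)/16700 = 6368.08862
V̂(x̄_st) = Σ W_h² s_h²/n_h, with W_h = N_h/N and N = 16700:
  stratum 1: (3000/16700)²·4786.7²/286 = 2585.33
  stratum 2: (2400/16700)²·4791.1²/247 = 1919.39
  stratum 3: (4900/16700)²·2013.7²/1180 = 295.847
  stratum 4: (2500/16700)²·3503.8²/376 = 731.708
  stratum 5: (3900/16700)²·2214.9²/826 = 323.91
V̂(x̄_st) = 5856.18
SE(x̄_st) = √5856.18 = 76.5257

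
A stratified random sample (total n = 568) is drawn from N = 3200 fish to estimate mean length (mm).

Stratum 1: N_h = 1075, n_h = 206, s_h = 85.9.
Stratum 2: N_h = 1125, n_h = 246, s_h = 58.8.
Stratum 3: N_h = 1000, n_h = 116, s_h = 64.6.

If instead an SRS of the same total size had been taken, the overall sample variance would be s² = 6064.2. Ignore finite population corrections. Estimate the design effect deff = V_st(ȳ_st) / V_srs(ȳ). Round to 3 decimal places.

V̂(ȳ_st) = Σ W_h² s_h²/n_h, with W_h = N_h/N and N = 3200:
  stratum 1: (1075/3200)²·85.9²/206 = 4.04237
  stratum 2: (1125/3200)²·58.8²/246 = 1.7371
  stratum 3: (1000/3200)²·64.6²/116 = 3.51323
V_st = 9.2927
V_srs = s²/n = 6064.2/568 = 10.6764
deff = V_st / V_srs = 9.2927/10.6764 = 0.8704

deff ≈ 0.870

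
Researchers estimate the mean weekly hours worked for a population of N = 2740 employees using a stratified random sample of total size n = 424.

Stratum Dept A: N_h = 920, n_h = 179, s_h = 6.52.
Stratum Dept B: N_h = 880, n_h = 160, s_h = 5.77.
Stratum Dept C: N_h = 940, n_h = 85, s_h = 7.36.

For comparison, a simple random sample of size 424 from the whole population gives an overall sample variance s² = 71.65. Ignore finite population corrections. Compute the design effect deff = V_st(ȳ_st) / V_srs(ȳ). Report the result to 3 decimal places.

V̂(ȳ_st) = Σ W_h² s_h²/n_h, with W_h = N_h/N and N = 2740:
  stratum Dept A: (920/2740)²·6.52²/179 = 0.0267742
  stratum Dept B: (880/2740)²·5.77²/160 = 0.0214633
  stratum Dept C: (940/2740)²·7.36²/85 = 0.0750052
V_st = 0.123243
V_srs = s²/n = 71.65/424 = 0.168986
deff = V_st / V_srs = 0.123243/0.168986 = 0.7293

deff ≈ 0.729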